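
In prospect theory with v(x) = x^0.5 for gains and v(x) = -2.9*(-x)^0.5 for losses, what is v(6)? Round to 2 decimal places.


Since x = 6 >= 0, use v(x) = x^0.5
6^0.5 = 2.4495
v(6) = 2.45


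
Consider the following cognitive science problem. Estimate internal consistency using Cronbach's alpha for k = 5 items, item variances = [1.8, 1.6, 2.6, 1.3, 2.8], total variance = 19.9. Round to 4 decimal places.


alpha = (k/(k-1)) * (1 - sum(s_i^2)/s_total^2)
sum(item variances) = 10.1
k/(k-1) = 5/4 = 1.25
1 - 10.1/19.9 = 1 - 0.507538 = 0.492462
alpha = 1.25 * 0.492462
= 0.6156


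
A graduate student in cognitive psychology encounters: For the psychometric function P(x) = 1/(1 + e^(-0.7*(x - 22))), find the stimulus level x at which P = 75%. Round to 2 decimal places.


At P = 0.75: 0.75 = 1/(1 + e^(-k*(x-x0)))
Solving: e^(-k*(x-x0)) = 1/3
x = x0 + ln(3)/k
ln(3) = 1.0986
x = 22 + 1.0986/0.7
= 22 + 1.5694
= 23.57


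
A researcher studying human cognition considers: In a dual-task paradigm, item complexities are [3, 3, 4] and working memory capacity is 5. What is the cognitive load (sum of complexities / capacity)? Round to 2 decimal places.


Total complexity = 3 + 3 + 4 = 10
Load = total / capacity = 10 / 5
= 2.00


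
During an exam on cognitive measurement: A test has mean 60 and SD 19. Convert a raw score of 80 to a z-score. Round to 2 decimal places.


z = (X - mu) / sigma
= (80 - 60) / 19
= 20 / 19
= 1.05


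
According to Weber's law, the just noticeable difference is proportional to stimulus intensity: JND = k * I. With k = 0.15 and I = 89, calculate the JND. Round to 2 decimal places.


JND = k * I
JND = 0.15 * 89
= 13.35


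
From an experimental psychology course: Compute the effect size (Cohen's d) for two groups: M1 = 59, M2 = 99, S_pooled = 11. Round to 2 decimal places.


Cohen's d = (M1 - M2) / S_pooled
= (59 - 99) / 11
= -40 / 11
= -3.64


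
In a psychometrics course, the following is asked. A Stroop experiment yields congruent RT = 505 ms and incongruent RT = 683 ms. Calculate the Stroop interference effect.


Stroop effect = RT(incongruent) - RT(congruent)
= 683 - 505
= 178 ms


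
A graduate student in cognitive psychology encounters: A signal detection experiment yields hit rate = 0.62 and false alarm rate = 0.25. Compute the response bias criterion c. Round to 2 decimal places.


c = -0.5 * (z(HR) + z(FAR))
z(0.62) = 0.3055
z(0.25) = -0.6745
c = -0.5 * (0.3055 + -0.6745)
= -0.5 * -0.369
= 0.18


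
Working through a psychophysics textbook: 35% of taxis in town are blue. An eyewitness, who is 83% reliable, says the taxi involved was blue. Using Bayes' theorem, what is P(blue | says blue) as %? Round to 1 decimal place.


P(blue | says blue) = P(says blue | blue)*P(blue) / [P(says blue | blue)*P(blue) + P(says blue | not blue)*P(not blue)]
Numerator = 0.83 * 0.35 = 0.2905
False identification = 0.17 * 0.65 = 0.1105
P = 0.2905 / (0.2905 + 0.1105)
= 0.2905 / 0.401
As percentage = 72.4


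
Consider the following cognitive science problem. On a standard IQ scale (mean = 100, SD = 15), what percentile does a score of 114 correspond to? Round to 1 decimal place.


z = (IQ - mean) / SD
z = (114 - 100) / 15 = 0.9333
Percentile = Phi(0.9333) * 100
Phi(0.9333) = 0.824667
= 82.5


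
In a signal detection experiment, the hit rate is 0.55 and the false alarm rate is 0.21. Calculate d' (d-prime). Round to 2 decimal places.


d' = z(HR) - z(FAR)
z(0.55) = 0.1257
z(0.21) = -0.8064
d' = 0.1257 - -0.8064
= 0.93


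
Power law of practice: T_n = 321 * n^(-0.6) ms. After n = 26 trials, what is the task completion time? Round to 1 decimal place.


T_n = 321 * 26^(-0.6)
26^(-0.6) = 0.141585
T_n = 321 * 0.141585
= 45.4 ms


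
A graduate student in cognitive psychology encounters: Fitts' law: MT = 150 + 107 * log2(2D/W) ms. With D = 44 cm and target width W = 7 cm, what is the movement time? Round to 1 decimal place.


MT = 150 + 107 * log2(2*44/7)
2D/W = 12.571429
log2(12.571429) = 3.6521
MT = 150 + 107 * 3.6521
= 540.8 ms


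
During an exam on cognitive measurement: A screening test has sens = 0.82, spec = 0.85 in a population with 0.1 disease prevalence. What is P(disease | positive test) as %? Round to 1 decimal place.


PPV = (sens * prev) / (sens * prev + (1-spec) * (1-prev))
Numerator = 0.82 * 0.1 = 0.082
P(positive and no disease) = (1 - spec) * (1 - prev) = (1 - 0.85) * (1 - 0.1) = 0.135
Denominator = 0.082 + 0.135 = 0.217
PPV = 0.082 / 0.217 = 0.37788
As percentage = 37.8


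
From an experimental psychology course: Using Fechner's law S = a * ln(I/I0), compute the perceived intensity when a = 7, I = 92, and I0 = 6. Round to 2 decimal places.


S = 7 * ln(92/6)
I/I0 = 15.333333
ln(15.333333) = 2.73
S = 7 * 2.73
= 19.11


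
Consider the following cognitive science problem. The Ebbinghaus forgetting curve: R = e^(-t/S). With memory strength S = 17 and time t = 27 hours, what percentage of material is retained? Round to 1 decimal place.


R = e^(-t/S)
-t/S = -27/17 = -1.588235
R = e^(-1.588235) = 0.204286
Percentage = 0.204286 * 100
= 20.4


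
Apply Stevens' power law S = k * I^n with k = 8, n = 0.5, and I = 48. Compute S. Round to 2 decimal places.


S = 8 * 48^0.5
48^0.5 = 6.9282
S = 8 * 6.9282
= 55.43


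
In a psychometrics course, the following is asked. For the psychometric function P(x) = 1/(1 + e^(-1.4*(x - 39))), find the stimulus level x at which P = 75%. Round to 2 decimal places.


At P = 0.75: 0.75 = 1/(1 + e^(-k*(x-x0)))
Solving: e^(-k*(x-x0)) = 1/3
x = x0 + ln(3)/k
ln(3) = 1.0986
x = 39 + 1.0986/1.4
= 39 + 0.7847
= 39.78


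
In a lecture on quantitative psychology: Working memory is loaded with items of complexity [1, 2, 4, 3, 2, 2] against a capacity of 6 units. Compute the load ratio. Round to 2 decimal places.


Total complexity = 1 + 2 + 4 + 3 + 2 + 2 = 14
Load = total / capacity = 14 / 6
= 2.33


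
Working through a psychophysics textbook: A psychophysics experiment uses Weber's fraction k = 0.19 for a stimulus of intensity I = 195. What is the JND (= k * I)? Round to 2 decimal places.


JND = k * I
JND = 0.19 * 195
= 37.05


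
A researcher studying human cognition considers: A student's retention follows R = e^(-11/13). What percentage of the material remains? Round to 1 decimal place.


R = e^(-t/S)
-t/S = -11/13 = -0.846154
R = e^(-0.846154) = 0.429062
Percentage = 0.429062 * 100
= 42.9


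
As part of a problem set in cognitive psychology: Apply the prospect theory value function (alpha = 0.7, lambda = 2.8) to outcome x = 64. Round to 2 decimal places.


Since x = 64 >= 0, use v(x) = x^0.7
64^0.7 = 18.3792
v(64) = 18.38


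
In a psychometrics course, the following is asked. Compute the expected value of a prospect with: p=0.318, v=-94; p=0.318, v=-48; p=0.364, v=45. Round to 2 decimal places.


EU = sum(p_i * v_i)
0.318 * -94 = -29.892
0.318 * -48 = -15.264
0.364 * 45 = 16.38
EU = -29.892 + -15.264 + 16.38
= -28.78


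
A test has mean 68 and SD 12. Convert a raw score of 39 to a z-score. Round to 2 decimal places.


z = (X - mu) / sigma
= (39 - 68) / 12
= -29 / 12
= -2.42


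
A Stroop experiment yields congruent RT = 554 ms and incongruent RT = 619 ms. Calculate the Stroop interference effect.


Stroop effect = RT(incongruent) - RT(congruent)
= 619 - 554
= 65 ms


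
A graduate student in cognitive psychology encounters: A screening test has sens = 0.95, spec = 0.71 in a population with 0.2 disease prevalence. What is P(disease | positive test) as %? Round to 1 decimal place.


PPV = (sens * prev) / (sens * prev + (1-spec) * (1-prev))
Numerator = 0.95 * 0.2 = 0.19
P(positive and no disease) = (1 - spec) * (1 - prev) = (1 - 0.71) * (1 - 0.2) = 0.232
Denominator = 0.19 + 0.232 = 0.422
PPV = 0.19 / 0.422 = 0.450237
As percentage = 45.0


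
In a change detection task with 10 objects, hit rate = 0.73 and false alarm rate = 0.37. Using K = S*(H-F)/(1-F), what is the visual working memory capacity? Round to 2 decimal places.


K = S * (H - F) / (1 - F)
H - F = 0.36
1 - F = 0.63
K = 10 * 0.36 / 0.63
= 5.71


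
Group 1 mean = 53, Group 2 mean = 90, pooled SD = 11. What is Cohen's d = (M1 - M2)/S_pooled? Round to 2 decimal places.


Cohen's d = (M1 - M2) / S_pooled
= (53 - 90) / 11
= -37 / 11
= -3.36


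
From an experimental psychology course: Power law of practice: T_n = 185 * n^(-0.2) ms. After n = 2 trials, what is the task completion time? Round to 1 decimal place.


T_n = 185 * 2^(-0.2)
2^(-0.2) = 0.870551
T_n = 185 * 0.870551
= 161.1 ms


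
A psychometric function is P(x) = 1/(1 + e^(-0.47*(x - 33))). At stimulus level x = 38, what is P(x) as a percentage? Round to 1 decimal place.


P(x) = 1/(1 + e^(-0.47*(38 - 33)))
Exponent = -0.47 * 5 = -2.35
e^(-2.35) = 0.095369
P = 1/(1 + 0.095369) = 0.912934
Percentage = 91.3


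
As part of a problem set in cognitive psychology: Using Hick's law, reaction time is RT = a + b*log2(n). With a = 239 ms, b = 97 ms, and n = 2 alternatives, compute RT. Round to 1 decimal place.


RT = 239 + 97 * log2(2)
log2(2) = 1.0
RT = 239 + 97 * 1.0
= 239 + 97.0
= 336.0 ms


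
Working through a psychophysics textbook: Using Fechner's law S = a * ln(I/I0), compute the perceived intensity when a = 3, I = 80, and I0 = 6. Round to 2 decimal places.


S = 3 * ln(80/6)
I/I0 = 13.333333
ln(13.333333) = 2.5903
S = 3 * 2.5903
= 7.77


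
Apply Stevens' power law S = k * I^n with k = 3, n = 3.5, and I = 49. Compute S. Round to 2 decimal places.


S = 3 * 49^3.5
49^3.5 = 823543.0
S = 3 * 823543.0
= 2470629.00


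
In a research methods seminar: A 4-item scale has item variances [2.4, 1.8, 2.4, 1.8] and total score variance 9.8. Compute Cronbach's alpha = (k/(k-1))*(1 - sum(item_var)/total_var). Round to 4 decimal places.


alpha = (k/(k-1)) * (1 - sum(s_i^2)/s_total^2)
sum(item variances) = 8.4
k/(k-1) = 4/3 = 1.333333
1 - 8.4/9.8 = 1 - 0.857143 = 0.142857
alpha = 1.333333 * 0.142857
= 0.1905


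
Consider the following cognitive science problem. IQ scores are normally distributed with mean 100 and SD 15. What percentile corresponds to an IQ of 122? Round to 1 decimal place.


z = (IQ - mean) / SD
z = (122 - 100) / 15 = 1.4667
Percentile = Phi(1.4667) * 100
Phi(1.4667) = 0.928771
= 92.9


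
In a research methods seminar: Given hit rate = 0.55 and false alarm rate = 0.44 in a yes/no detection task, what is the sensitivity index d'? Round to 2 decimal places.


d' = z(HR) - z(FAR)
z(0.55) = 0.1257
z(0.44) = -0.151
d' = 0.1257 - -0.151
= 0.28


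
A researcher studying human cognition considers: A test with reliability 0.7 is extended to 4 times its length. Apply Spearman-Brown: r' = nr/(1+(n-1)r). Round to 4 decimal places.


r_new = n*r / (1 + (n-1)*r)
Numerator = 4 * 0.7 = 2.8
Denominator = 1 + 3 * 0.7 = 3.1
r_new = 2.8 / 3.1
= 0.9032


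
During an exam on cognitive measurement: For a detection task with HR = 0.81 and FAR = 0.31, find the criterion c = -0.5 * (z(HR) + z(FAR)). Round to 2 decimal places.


c = -0.5 * (z(HR) + z(FAR))
z(0.81) = 0.8779
z(0.31) = -0.4959
c = -0.5 * (0.8779 + -0.4959)
= -0.5 * 0.382
= -0.19


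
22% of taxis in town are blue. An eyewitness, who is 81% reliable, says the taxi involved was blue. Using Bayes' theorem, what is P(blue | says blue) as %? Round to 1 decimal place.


P(blue | says blue) = P(says blue | blue)*P(blue) / [P(says blue | blue)*P(blue) + P(says blue | not blue)*P(not blue)]
Numerator = 0.81 * 0.22 = 0.1782
False identification = 0.19 * 0.78 = 0.1482
P = 0.1782 / (0.1782 + 0.1482)
= 0.1782 / 0.3264
As percentage = 54.6


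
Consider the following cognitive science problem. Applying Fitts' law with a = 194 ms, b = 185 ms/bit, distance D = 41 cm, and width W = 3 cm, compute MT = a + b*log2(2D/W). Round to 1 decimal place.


MT = 194 + 185 * log2(2*41/3)
2D/W = 27.333333
log2(27.333333) = 4.7726
MT = 194 + 185 * 4.7726
= 1076.9 ms


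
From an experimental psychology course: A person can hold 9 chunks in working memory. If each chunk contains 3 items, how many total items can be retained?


Total items = chunks * items_per_chunk
= 9 * 3
= 27


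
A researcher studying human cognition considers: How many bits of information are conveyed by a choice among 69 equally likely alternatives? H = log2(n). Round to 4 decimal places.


H = log2(n)
H = log2(69)
= 6.1085


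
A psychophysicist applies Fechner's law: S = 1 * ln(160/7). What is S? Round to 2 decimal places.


S = 1 * ln(160/7)
I/I0 = 22.857143
ln(22.857143) = 3.1293
S = 1 * 3.1293
= 3.13


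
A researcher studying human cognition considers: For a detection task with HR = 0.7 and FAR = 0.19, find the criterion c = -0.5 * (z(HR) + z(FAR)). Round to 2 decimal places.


c = -0.5 * (z(HR) + z(FAR))
z(0.7) = 0.5244
z(0.19) = -0.8779
c = -0.5 * (0.5244 + -0.8779)
= -0.5 * -0.3535
= 0.18


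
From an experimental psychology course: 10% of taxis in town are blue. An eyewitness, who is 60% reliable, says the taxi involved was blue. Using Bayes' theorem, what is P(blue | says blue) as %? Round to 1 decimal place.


P(blue | says blue) = P(says blue | blue)*P(blue) / [P(says blue | blue)*P(blue) + P(says blue | not blue)*P(not blue)]
Numerator = 0.6 * 0.1 = 0.06
False identification = 0.4 * 0.9 = 0.36
P = 0.06 / (0.06 + 0.36)
= 0.06 / 0.42
As percentage = 14.3


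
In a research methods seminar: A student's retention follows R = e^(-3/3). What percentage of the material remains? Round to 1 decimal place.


R = e^(-t/S)
-t/S = -3/3 = -1.0
R = e^(-1.0) = 0.367879
Percentage = 0.367879 * 100
= 36.8


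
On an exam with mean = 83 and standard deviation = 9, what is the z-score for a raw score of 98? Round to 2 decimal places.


z = (X - mu) / sigma
= (98 - 83) / 9
= 15 / 9
= 1.67


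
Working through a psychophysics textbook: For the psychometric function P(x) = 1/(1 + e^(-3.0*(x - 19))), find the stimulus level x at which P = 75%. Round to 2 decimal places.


At P = 0.75: 0.75 = 1/(1 + e^(-k*(x-x0)))
Solving: e^(-k*(x-x0)) = 1/3
x = x0 + ln(3)/k
ln(3) = 1.0986
x = 19 + 1.0986/3.0
= 19 + 0.3662
= 19.37


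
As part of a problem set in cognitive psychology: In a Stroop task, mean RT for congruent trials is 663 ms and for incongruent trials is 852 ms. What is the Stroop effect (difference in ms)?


Stroop effect = RT(incongruent) - RT(congruent)
= 852 - 663
= 189 ms


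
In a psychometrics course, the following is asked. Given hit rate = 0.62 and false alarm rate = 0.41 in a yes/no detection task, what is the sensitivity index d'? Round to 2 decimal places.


d' = z(HR) - z(FAR)
z(0.62) = 0.3055
z(0.41) = -0.2275
d' = 0.3055 - -0.2275
= 0.53


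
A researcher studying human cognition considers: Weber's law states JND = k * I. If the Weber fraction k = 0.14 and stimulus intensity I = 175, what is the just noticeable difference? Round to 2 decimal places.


JND = k * I
JND = 0.14 * 175
= 24.50


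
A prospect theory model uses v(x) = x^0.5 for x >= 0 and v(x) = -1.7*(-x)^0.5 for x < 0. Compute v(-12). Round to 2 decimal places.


Since x = -12 < 0, use v(x) = -lambda*(-x)^alpha
(-x) = 12
12^0.5 = 3.4641
v(-12) = -1.7 * 3.4641
= -5.89


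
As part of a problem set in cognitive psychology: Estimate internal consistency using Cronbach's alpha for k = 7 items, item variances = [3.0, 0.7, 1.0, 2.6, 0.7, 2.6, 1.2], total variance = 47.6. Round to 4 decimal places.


alpha = (k/(k-1)) * (1 - sum(s_i^2)/s_total^2)
sum(item variances) = 11.8
k/(k-1) = 7/6 = 1.166667
1 - 11.8/47.6 = 1 - 0.247899 = 0.752101
alpha = 1.166667 * 0.752101
= 0.8775


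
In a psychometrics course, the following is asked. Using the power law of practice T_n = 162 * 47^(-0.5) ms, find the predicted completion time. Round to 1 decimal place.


T_n = 162 * 47^(-0.5)
47^(-0.5) = 0.145865
T_n = 162 * 0.145865
= 23.6 ms


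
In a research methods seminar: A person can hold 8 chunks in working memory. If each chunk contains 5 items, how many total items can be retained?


Total items = chunks * items_per_chunk
= 8 * 5
= 40


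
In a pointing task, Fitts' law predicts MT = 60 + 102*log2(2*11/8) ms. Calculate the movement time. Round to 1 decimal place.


MT = 60 + 102 * log2(2*11/8)
2D/W = 2.75
log2(2.75) = 1.4594
MT = 60 + 102 * 1.4594
= 208.9 ms


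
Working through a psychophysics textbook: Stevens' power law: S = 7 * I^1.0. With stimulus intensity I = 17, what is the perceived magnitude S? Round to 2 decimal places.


S = 7 * 17^1.0
17^1.0 = 17.0
S = 7 * 17.0
= 119.00


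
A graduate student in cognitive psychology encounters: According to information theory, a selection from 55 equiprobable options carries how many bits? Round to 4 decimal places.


H = log2(n)
H = log2(55)
= 5.7814


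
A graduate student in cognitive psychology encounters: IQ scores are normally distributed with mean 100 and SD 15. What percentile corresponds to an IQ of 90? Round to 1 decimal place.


z = (IQ - mean) / SD
z = (90 - 100) / 15 = -0.6667
Percentile = Phi(-0.6667) * 100
Phi(-0.6667) = 0.252482
= 25.2


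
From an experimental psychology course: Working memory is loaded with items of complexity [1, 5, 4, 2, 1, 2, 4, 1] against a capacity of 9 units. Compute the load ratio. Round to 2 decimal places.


Total complexity = 1 + 5 + 4 + 2 + 1 + 2 + 4 + 1 = 20
Load = total / capacity = 20 / 9
= 2.22


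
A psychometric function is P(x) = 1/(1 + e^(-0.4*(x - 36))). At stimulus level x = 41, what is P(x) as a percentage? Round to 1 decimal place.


P(x) = 1/(1 + e^(-0.4*(41 - 36)))
Exponent = -0.4 * 5 = -2.0
e^(-2.0) = 0.135335
P = 1/(1 + 0.135335) = 0.880797
Percentage = 88.1


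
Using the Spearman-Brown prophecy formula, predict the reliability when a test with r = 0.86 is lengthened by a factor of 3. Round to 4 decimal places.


r_new = n*r / (1 + (n-1)*r)
Numerator = 3 * 0.86 = 2.58
Denominator = 1 + 2 * 0.86 = 2.72
r_new = 2.58 / 2.72
= 0.9485


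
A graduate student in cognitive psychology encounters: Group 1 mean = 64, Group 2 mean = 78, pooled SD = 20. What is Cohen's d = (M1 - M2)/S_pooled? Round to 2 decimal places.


Cohen's d = (M1 - M2) / S_pooled
= (64 - 78) / 20
= -14 / 20
= -0.70


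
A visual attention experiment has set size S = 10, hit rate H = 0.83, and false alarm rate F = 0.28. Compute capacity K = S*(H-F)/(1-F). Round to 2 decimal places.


K = S * (H - F) / (1 - F)
H - F = 0.55
1 - F = 0.72
K = 10 * 0.55 / 0.72
= 7.64


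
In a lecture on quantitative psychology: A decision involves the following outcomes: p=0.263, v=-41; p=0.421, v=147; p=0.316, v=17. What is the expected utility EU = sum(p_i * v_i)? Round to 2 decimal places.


EU = sum(p_i * v_i)
0.263 * -41 = -10.783
0.421 * 147 = 61.887
0.316 * 17 = 5.372
EU = -10.783 + 61.887 + 5.372
= 56.48


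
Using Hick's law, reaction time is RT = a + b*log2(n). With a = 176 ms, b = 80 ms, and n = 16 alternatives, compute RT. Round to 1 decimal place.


RT = 176 + 80 * log2(16)
log2(16) = 4.0
RT = 176 + 80 * 4.0
= 176 + 320.0
= 496.0 ms


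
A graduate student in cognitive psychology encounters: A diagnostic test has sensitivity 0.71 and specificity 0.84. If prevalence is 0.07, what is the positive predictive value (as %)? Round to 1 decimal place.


PPV = (sens * prev) / (sens * prev + (1-spec) * (1-prev))
Numerator = 0.71 * 0.07 = 0.0497
P(positive and no disease) = (1 - spec) * (1 - prev) = (1 - 0.84) * (1 - 0.07) = 0.1488
Denominator = 0.0497 + 0.1488 = 0.1985
PPV = 0.0497 / 0.1985 = 0.250378
As percentage = 25.0


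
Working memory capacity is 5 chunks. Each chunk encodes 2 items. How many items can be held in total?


Total items = chunks * items_per_chunk
= 5 * 2
= 10


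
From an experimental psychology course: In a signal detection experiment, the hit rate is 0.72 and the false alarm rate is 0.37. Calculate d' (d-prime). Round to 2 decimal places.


d' = z(HR) - z(FAR)
z(0.72) = 0.5828
z(0.37) = -0.3319
d' = 0.5828 - -0.3319
= 0.91


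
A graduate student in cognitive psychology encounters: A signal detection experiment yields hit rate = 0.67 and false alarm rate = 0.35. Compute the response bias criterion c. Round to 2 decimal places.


c = -0.5 * (z(HR) + z(FAR))
z(0.67) = 0.4399
z(0.35) = -0.3853
c = -0.5 * (0.4399 + -0.3853)
= -0.5 * 0.0546
= -0.03


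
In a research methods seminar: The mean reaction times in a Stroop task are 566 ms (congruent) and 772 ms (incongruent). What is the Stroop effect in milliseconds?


Stroop effect = RT(incongruent) - RT(congruent)
= 772 - 566
= 206 ms


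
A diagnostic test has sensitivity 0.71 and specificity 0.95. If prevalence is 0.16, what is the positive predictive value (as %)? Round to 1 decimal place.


PPV = (sens * prev) / (sens * prev + (1-spec) * (1-prev))
Numerator = 0.71 * 0.16 = 0.1136
P(positive and no disease) = (1 - spec) * (1 - prev) = (1 - 0.95) * (1 - 0.16) = 0.042
Denominator = 0.1136 + 0.042 = 0.1556
PPV = 0.1136 / 0.1556 = 0.730077
As percentage = 73.0


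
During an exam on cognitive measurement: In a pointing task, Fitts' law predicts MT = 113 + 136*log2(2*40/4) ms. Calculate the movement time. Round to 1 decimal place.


MT = 113 + 136 * log2(2*40/4)
2D/W = 20.0
log2(20.0) = 4.3219
MT = 113 + 136 * 4.3219
= 700.8 ms


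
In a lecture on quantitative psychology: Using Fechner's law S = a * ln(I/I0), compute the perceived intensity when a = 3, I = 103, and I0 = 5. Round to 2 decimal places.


S = 3 * ln(103/5)
I/I0 = 20.6
ln(20.6) = 3.0253
S = 3 * 3.0253
= 9.08


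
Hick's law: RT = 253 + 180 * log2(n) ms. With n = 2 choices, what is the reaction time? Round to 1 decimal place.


RT = 253 + 180 * log2(2)
log2(2) = 1.0
RT = 253 + 180 * 1.0
= 253 + 180.0
= 433.0 ms


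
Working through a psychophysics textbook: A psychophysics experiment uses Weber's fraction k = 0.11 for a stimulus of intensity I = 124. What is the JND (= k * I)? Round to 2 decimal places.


JND = k * I
JND = 0.11 * 124
= 13.64


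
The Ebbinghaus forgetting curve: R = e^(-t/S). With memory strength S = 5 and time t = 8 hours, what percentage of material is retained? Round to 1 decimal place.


R = e^(-t/S)
-t/S = -8/5 = -1.6
R = e^(-1.6) = 0.201897
Percentage = 0.201897 * 100
= 20.2


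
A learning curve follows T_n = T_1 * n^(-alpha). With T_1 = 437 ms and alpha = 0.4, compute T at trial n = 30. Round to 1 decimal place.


T_n = 437 * 30^(-0.4)
30^(-0.4) = 0.256538
T_n = 437 * 0.256538
= 112.1 ms


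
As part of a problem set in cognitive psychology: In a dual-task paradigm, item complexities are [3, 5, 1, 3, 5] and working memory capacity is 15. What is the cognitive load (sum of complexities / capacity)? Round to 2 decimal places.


Total complexity = 3 + 5 + 1 + 3 + 5 = 17
Load = total / capacity = 17 / 15
= 1.13


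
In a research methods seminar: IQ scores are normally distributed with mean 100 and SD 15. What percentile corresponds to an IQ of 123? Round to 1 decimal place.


z = (IQ - mean) / SD
z = (123 - 100) / 15 = 1.5333
Percentile = Phi(1.5333) * 100
Phi(1.5333) = 0.937399
= 93.7


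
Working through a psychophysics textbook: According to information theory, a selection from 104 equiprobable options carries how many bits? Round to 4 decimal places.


H = log2(n)
H = log2(104)
= 6.7004


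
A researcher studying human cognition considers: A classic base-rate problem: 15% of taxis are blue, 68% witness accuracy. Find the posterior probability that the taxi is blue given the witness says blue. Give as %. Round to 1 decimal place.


P(blue | says blue) = P(says blue | blue)*P(blue) / [P(says blue | blue)*P(blue) + P(says blue | not blue)*P(not blue)]
Numerator = 0.68 * 0.15 = 0.102
False identification = 0.32 * 0.85 = 0.272
P = 0.102 / (0.102 + 0.272)
= 0.102 / 0.374
As percentage = 27.3


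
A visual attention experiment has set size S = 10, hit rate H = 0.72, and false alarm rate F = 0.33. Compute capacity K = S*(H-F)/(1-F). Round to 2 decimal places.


K = S * (H - F) / (1 - F)
H - F = 0.39
1 - F = 0.67
K = 10 * 0.39 / 0.67
= 5.82


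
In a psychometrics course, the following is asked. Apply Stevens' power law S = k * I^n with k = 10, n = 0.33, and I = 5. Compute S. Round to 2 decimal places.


S = 10 * 5^0.33
5^0.33 = 1.7008
S = 10 * 1.7008
= 17.01


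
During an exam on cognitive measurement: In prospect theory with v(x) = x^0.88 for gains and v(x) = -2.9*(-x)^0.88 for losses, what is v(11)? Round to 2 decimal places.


Since x = 11 >= 0, use v(x) = x^0.88
11^0.88 = 8.2495
v(11) = 8.25


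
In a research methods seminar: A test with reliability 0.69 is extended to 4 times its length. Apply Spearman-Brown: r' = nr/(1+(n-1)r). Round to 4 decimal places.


r_new = n*r / (1 + (n-1)*r)
Numerator = 4 * 0.69 = 2.76
Denominator = 1 + 3 * 0.69 = 3.07
r_new = 2.76 / 3.07
= 0.8990


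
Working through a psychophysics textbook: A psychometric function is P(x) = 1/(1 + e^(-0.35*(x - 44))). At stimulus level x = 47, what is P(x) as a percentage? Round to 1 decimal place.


P(x) = 1/(1 + e^(-0.35*(47 - 44)))
Exponent = -0.35 * 3 = -1.05
e^(-1.05) = 0.349938
P = 1/(1 + 0.349938) = 0.740775
Percentage = 74.1


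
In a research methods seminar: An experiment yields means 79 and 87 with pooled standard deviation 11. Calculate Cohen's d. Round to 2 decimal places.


Cohen's d = (M1 - M2) / S_pooled
= (79 - 87) / 11
= -8 / 11
= -0.73


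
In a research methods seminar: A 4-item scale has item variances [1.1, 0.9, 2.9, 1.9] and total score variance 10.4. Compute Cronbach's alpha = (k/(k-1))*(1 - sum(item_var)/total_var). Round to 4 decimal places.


alpha = (k/(k-1)) * (1 - sum(s_i^2)/s_total^2)
sum(item variances) = 6.8
k/(k-1) = 4/3 = 1.333333
1 - 6.8/10.4 = 1 - 0.653846 = 0.346154
alpha = 1.333333 * 0.346154
= 0.4615


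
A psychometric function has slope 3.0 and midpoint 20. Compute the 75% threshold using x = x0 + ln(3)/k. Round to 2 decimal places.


At P = 0.75: 0.75 = 1/(1 + e^(-k*(x-x0)))
Solving: e^(-k*(x-x0)) = 1/3
x = x0 + ln(3)/k
ln(3) = 1.0986
x = 20 + 1.0986/3.0
= 20 + 0.3662
= 20.37


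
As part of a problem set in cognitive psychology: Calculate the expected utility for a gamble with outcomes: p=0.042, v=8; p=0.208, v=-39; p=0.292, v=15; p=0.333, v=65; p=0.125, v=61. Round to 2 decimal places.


EU = sum(p_i * v_i)
0.042 * 8 = 0.336
0.208 * -39 = -8.112
0.292 * 15 = 4.38
0.333 * 65 = 21.645
0.125 * 61 = 7.625
EU = 0.336 + -8.112 + 4.38 + 21.645 + 7.625
= 25.87


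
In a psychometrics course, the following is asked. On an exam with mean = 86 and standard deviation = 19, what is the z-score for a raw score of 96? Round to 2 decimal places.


z = (X - mu) / sigma
= (96 - 86) / 19
= 10 / 19
= 0.53


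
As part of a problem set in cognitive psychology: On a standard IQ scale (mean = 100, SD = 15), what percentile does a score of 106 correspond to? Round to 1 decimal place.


z = (IQ - mean) / SD
z = (106 - 100) / 15 = 0.4
Percentile = Phi(0.4) * 100
Phi(0.4) = 0.655422
= 65.5


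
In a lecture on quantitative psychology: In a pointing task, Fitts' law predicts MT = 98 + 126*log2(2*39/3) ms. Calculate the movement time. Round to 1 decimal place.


MT = 98 + 126 * log2(2*39/3)
2D/W = 26.0
log2(26.0) = 4.7004
MT = 98 + 126 * 4.7004
= 690.3 ms


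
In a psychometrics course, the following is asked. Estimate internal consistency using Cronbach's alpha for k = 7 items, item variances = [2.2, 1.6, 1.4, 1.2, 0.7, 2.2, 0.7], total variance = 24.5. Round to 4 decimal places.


alpha = (k/(k-1)) * (1 - sum(s_i^2)/s_total^2)
sum(item variances) = 10.0
k/(k-1) = 7/6 = 1.166667
1 - 10.0/24.5 = 1 - 0.408163 = 0.591837
alpha = 1.166667 * 0.591837
= 0.6905


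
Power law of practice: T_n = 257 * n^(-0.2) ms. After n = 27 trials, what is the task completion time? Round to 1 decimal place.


T_n = 257 * 27^(-0.2)
27^(-0.2) = 0.517282
T_n = 257 * 0.517282
= 132.9 ms


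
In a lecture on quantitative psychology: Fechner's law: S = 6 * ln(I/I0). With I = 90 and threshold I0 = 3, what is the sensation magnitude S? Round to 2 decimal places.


S = 6 * ln(90/3)
I/I0 = 30.0
ln(30.0) = 3.4012
S = 6 * 3.4012
= 20.41


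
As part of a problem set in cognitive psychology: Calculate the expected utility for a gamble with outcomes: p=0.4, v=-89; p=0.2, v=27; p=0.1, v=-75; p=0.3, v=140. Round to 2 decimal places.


EU = sum(p_i * v_i)
0.4 * -89 = -35.6
0.2 * 27 = 5.4
0.1 * -75 = -7.5
0.3 * 140 = 42.0
EU = -35.6 + 5.4 + -7.5 + 42.0
= 4.30


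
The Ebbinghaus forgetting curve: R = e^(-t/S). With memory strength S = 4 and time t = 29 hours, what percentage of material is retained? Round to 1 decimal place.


R = e^(-t/S)
-t/S = -29/4 = -7.25
R = e^(-7.25) = 0.00071
Percentage = 0.00071 * 100
= 0.1


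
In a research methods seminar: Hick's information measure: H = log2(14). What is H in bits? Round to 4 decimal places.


H = log2(n)
H = log2(14)
= 3.8074


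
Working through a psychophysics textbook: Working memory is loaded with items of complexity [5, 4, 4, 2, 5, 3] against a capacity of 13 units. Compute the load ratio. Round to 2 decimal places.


Total complexity = 5 + 4 + 4 + 2 + 5 + 3 = 23
Load = total / capacity = 23 / 13
= 1.77


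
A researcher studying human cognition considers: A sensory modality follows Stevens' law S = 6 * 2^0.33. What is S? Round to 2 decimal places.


S = 6 * 2^0.33
2^0.33 = 1.257
S = 6 * 1.257
= 7.54


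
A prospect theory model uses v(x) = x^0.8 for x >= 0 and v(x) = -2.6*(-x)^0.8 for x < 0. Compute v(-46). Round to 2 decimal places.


Since x = -46 < 0, use v(x) = -lambda*(-x)^alpha
(-x) = 46
46^0.8 = 21.3898
v(-46) = -2.6 * 21.3898
= -55.61


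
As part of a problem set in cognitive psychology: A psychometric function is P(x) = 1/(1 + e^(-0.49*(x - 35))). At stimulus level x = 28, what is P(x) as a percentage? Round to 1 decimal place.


P(x) = 1/(1 + e^(-0.49*(28 - 35)))
Exponent = -0.49 * -7 = 3.43
e^(3.43) = 30.876643
P = 1/(1 + 30.876643) = 0.031371
Percentage = 3.1


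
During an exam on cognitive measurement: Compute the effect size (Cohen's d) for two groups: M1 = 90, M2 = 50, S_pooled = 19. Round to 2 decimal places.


Cohen's d = (M1 - M2) / S_pooled
= (90 - 50) / 19
= 40 / 19
= 2.11


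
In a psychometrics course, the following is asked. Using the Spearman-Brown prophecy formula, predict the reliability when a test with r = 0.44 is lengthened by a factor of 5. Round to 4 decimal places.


r_new = n*r / (1 + (n-1)*r)
Numerator = 5 * 0.44 = 2.2
Denominator = 1 + 4 * 0.44 = 2.76
r_new = 2.2 / 2.76
= 0.7971


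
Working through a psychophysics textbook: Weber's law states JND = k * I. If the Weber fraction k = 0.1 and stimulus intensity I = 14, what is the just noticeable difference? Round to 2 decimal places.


JND = k * I
JND = 0.1 * 14
= 1.40


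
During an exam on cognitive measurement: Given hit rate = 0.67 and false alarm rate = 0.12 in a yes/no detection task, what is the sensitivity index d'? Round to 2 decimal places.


d' = z(HR) - z(FAR)
z(0.67) = 0.4399
z(0.12) = -1.175
d' = 0.4399 - -1.175
= 1.61


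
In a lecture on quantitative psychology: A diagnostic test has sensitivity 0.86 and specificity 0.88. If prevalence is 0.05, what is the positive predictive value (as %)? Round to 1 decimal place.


PPV = (sens * prev) / (sens * prev + (1-spec) * (1-prev))
Numerator = 0.86 * 0.05 = 0.043
P(positive and no disease) = (1 - spec) * (1 - prev) = (1 - 0.88) * (1 - 0.05) = 0.114
Denominator = 0.043 + 0.114 = 0.157
PPV = 0.043 / 0.157 = 0.273885
As percentage = 27.4


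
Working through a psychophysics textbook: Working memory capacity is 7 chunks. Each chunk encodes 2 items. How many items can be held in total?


Total items = chunks * items_per_chunk
= 7 * 2
= 14


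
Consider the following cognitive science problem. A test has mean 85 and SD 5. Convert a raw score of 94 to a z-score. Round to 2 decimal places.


z = (X - mu) / sigma
= (94 - 85) / 5
= 9 / 5
= 1.80


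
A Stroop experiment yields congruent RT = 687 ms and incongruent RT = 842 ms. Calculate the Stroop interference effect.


Stroop effect = RT(incongruent) - RT(congruent)
= 842 - 687
= 155 ms


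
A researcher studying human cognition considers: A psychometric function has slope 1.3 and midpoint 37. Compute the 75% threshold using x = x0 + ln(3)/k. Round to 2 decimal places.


At P = 0.75: 0.75 = 1/(1 + e^(-k*(x-x0)))
Solving: e^(-k*(x-x0)) = 1/3
x = x0 + ln(3)/k
ln(3) = 1.0986
x = 37 + 1.0986/1.3
= 37 + 0.8451
= 37.85


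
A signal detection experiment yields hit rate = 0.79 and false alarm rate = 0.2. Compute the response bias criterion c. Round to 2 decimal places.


c = -0.5 * (z(HR) + z(FAR))
z(0.79) = 0.8064
z(0.2) = -0.8416
c = -0.5 * (0.8064 + -0.8416)
= -0.5 * -0.0352
= 0.02


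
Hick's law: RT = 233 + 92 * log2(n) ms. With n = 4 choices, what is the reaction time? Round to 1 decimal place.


RT = 233 + 92 * log2(4)
log2(4) = 2.0
RT = 233 + 92 * 2.0
= 233 + 184.0
= 417.0 ms


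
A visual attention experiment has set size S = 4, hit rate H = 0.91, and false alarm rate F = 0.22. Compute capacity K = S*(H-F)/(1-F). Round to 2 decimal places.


K = S * (H - F) / (1 - F)
H - F = 0.69
1 - F = 0.78
K = 4 * 0.69 / 0.78
= 3.54


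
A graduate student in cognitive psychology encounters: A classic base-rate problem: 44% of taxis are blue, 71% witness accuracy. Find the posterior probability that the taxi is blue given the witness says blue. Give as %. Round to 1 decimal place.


P(blue | says blue) = P(says blue | blue)*P(blue) / [P(says blue | blue)*P(blue) + P(says blue | not blue)*P(not blue)]
Numerator = 0.71 * 0.44 = 0.3124
False identification = 0.29 * 0.56 = 0.1624
P = 0.3124 / (0.3124 + 0.1624)
= 0.3124 / 0.4748
As percentage = 65.8


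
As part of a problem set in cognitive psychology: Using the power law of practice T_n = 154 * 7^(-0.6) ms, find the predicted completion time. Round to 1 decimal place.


T_n = 154 * 7^(-0.6)
7^(-0.6) = 0.311129
T_n = 154 * 0.311129
= 47.9 ms


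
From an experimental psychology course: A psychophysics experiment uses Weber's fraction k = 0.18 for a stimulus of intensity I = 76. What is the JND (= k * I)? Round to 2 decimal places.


JND = k * I
JND = 0.18 * 76
= 13.68


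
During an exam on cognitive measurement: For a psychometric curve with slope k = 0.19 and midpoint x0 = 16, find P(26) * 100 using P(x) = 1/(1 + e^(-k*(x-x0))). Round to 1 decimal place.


P(x) = 1/(1 + e^(-0.19*(26 - 16)))
Exponent = -0.19 * 10 = -1.9
e^(-1.9) = 0.149569
P = 1/(1 + 0.149569) = 0.869891
Percentage = 87.0


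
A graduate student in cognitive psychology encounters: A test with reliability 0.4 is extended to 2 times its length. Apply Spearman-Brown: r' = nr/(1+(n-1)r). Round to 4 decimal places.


r_new = n*r / (1 + (n-1)*r)
Numerator = 2 * 0.4 = 0.8
Denominator = 1 + 1 * 0.4 = 1.4
r_new = 0.8 / 1.4
= 0.5714


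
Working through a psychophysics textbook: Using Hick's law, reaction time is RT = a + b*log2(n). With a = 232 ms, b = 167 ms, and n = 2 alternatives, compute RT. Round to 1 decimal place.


RT = 232 + 167 * log2(2)
log2(2) = 1.0
RT = 232 + 167 * 1.0
= 232 + 167.0
= 399.0 ms


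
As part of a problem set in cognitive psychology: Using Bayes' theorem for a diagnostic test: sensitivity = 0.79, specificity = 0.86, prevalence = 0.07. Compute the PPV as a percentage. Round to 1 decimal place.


PPV = (sens * prev) / (sens * prev + (1-spec) * (1-prev))
Numerator = 0.79 * 0.07 = 0.0553
P(positive and no disease) = (1 - spec) * (1 - prev) = (1 - 0.86) * (1 - 0.07) = 0.1302
Denominator = 0.0553 + 0.1302 = 0.1855
PPV = 0.0553 / 0.1855 = 0.298113
As percentage = 29.8


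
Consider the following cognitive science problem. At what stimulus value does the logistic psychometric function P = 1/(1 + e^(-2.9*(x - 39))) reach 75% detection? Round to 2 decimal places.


At P = 0.75: 0.75 = 1/(1 + e^(-k*(x-x0)))
Solving: e^(-k*(x-x0)) = 1/3
x = x0 + ln(3)/k
ln(3) = 1.0986
x = 39 + 1.0986/2.9
= 39 + 0.3788
= 39.38


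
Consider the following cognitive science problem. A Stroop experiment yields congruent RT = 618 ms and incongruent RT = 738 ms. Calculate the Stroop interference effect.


Stroop effect = RT(incongruent) - RT(congruent)
= 738 - 618
= 120 ms


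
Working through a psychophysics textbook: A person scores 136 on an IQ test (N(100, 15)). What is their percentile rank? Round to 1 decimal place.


z = (IQ - mean) / SD
z = (136 - 100) / 15 = 2.4
Percentile = Phi(2.4) * 100
Phi(2.4) = 0.991802
= 99.2


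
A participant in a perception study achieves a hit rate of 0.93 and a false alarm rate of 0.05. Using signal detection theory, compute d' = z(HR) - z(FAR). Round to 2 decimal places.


d' = z(HR) - z(FAR)
z(0.93) = 1.4758
z(0.05) = -1.6449
d' = 1.4758 - -1.6449
= 3.12


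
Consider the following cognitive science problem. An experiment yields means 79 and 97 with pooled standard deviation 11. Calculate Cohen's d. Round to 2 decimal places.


Cohen's d = (M1 - M2) / S_pooled
= (79 - 97) / 11
= -18 / 11
= -1.64


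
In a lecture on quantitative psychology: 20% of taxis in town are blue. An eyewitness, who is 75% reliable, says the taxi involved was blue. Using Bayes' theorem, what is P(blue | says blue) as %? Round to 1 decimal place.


P(blue | says blue) = P(says blue | blue)*P(blue) / [P(says blue | blue)*P(blue) + P(says blue | not blue)*P(not blue)]
Numerator = 0.75 * 0.2 = 0.15
False identification = 0.25 * 0.8 = 0.2
P = 0.15 / (0.15 + 0.2)
= 0.15 / 0.35
As percentage = 42.9


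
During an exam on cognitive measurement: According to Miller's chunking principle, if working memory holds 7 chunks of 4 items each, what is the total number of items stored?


Total items = chunks * items_per_chunk
= 7 * 4
= 28


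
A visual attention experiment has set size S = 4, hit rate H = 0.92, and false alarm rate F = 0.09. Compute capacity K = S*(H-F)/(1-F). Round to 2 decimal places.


K = S * (H - F) / (1 - F)
H - F = 0.83
1 - F = 0.91
K = 4 * 0.83 / 0.91
= 3.65


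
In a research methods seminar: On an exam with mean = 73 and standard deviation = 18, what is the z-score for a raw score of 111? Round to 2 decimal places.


z = (X - mu) / sigma
= (111 - 73) / 18
= 38 / 18
= 2.11


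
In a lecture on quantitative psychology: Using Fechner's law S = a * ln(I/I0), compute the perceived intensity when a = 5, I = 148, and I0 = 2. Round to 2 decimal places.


S = 5 * ln(148/2)
I/I0 = 74.0
ln(74.0) = 4.3041
S = 5 * 4.3041
= 21.52


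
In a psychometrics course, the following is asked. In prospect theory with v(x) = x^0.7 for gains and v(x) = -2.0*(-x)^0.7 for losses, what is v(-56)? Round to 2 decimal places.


Since x = -56 < 0, use v(x) = -lambda*(-x)^alpha
(-x) = 56
56^0.7 = 16.7391
v(-56) = -2.0 * 16.7391
= -33.48


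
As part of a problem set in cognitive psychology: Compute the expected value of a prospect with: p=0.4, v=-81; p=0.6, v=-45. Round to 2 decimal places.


EU = sum(p_i * v_i)
0.4 * -81 = -32.4
0.6 * -45 = -27.0
EU = -32.4 + -27.0
= -59.40


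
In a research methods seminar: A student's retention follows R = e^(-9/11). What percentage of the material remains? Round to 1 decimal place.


R = e^(-t/S)
-t/S = -9/11 = -0.818182
R = e^(-0.818182) = 0.441233
Percentage = 0.441233 * 100
= 44.1


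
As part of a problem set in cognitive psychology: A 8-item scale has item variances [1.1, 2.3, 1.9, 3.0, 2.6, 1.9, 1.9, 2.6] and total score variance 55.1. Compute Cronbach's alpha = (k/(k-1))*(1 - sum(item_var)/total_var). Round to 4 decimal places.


alpha = (k/(k-1)) * (1 - sum(s_i^2)/s_total^2)
sum(item variances) = 17.3
k/(k-1) = 8/7 = 1.142857
1 - 17.3/55.1 = 1 - 0.313975 = 0.686025
alpha = 1.142857 * 0.686025
= 0.7840


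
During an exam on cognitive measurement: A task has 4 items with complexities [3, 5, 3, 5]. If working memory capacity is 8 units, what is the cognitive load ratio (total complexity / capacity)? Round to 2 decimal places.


Total complexity = 3 + 5 + 3 + 5 = 16
Load = total / capacity = 16 / 8
= 2.00
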